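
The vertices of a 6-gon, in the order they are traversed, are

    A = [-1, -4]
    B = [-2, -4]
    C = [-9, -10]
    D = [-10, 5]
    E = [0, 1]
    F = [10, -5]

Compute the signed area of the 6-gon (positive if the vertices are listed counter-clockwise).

-115

A→B: (-1)(-4) − (-2)(-4) = -4
B→C: (-2)(-10) − (-9)(-4) = -16
C→D: (-9)(5) − (-10)(-10) = -145
D→E: (-10)(1) − (0)(5) = -10
E→F: (0)(-5) − (10)(1) = -10
F→A: (10)(-4) − (-1)(-5) = -45
Σ = -230
Signed area = Σ/2 = -115 (negative ⇒ clockwise traversal).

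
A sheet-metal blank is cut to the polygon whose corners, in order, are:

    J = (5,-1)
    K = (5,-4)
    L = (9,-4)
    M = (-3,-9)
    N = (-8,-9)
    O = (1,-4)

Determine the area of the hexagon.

Apply Gauss's area formula: 2A = Σ (x_i·y_{i+1} − x_{i+1}·y_i), indices taken mod 6.
J→K: (5)(-4) − (5)(-1) = -15
K→L: (5)(-4) − (9)(-4) = 16
L→M: (9)(-9) − (-3)(-4) = -93
M→N: (-3)(-9) − (-8)(-9) = -45
N→O: (-8)(-4) − (1)(-9) = 41
O→J: (1)(-1) − (5)(-4) = 19
Σ = -77
Area = |Σ|/2 = 38.5.

38.5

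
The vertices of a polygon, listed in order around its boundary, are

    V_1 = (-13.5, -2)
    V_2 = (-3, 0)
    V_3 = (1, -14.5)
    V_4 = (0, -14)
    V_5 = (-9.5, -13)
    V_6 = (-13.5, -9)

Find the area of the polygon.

Apply the shoelace formula: 2A = Σ (x_i·y_{i+1} − x_{i+1}·y_i), indices taken mod 6.
V_1→V_2: (-13.5)(0) − (-3)(-2) = -6
V_2→V_3: (-3)(-14.5) − (1)(0) = 43.5
V_3→V_4: (1)(-14) − (0)(-14.5) = -14
V_4→V_5: (0)(-13) − (-9.5)(-14) = -133
V_5→V_6: (-9.5)(-9) − (-13.5)(-13) = -90
V_6→V_1: (-13.5)(-2) − (-13.5)(-9) = -94.5
Σ = -294
Area = |Σ|/2 = 147.

147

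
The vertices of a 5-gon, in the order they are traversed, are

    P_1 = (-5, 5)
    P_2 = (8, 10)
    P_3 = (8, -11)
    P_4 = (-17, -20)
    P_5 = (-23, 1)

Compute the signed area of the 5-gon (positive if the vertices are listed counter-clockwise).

-596

Apply the shoelace formula: 2A = Σ (x_i·y_{i+1} − x_{i+1}·y_i), indices taken mod 5.
P_1→P_2: (-5)(10) − (8)(5) = -90
P_2→P_3: (8)(-11) − (8)(10) = -168
P_3→P_4: (8)(-20) − (-17)(-11) = -347
P_4→P_5: (-17)(1) − (-23)(-20) = -477
P_5→P_1: (-23)(5) − (-5)(1) = -110
Σ = -1192
Signed area = Σ/2 = -596 (negative ⇒ clockwise traversal).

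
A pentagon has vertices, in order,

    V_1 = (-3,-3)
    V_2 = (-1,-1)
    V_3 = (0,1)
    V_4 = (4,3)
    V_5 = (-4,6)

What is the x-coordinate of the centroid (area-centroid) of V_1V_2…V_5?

Apply Gauss's area formula. First the cross-terms c_i = x_i·y_{i+1} − x_{i+1}·y_i:
  0, -1, -4, 36, 30  ⇒  2A = 61, A = 30.5.
Then Σ (x_i + x_{i+1})·c_i = -225, so x̄ = -225 / (6·30.5) = -75/61.

-75/61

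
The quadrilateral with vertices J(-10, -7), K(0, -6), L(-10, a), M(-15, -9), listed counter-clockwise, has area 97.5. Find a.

The doubled signed area Σ (x_i y_{i+1} − x_{i+1} y_i) is linear in a.
With a=0 it equals 105; the coefficient of a is 15 (from the two edges through L).
So 15·a + 105 = 2·97.5 = 195 ⇒ a = 6.

6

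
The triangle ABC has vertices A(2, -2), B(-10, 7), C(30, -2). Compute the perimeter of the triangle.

|AB| = √((-12)² + (9)²) = √225 = 15
|BC| = √((40)² + (-9)²) = √1681 = 41
|CA| = √((-28)² + (0)²) = √784 = 28
Perimeter = 15 + 41 + 28 = 84.

84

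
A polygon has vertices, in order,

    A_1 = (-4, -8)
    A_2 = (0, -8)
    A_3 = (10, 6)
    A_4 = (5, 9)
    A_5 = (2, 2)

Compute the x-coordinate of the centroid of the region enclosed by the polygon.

Apply Gauss's area formula. First the cross-terms c_i = x_i·y_{i+1} − x_{i+1}·y_i:
  32, 80, 60, -8, -8  ⇒  2A = 156, A = 78.
Then Σ (x_i + x_{i+1})·c_i = 1532, so x̄ = 1532 / (6·78) = 383/117.

383/117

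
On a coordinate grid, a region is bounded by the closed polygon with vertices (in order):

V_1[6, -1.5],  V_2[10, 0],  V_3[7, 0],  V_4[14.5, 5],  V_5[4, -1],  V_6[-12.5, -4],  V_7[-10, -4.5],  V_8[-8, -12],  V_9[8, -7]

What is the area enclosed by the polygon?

134.625

V_1→V_2: (6)(0) − (10)(-1.5) = 15
V_2→V_3: (10)(0) − (7)(0) = 0
V_3→V_4: (7)(5) − (14.5)(0) = 35
V_4→V_5: (14.5)(-1) − (4)(5) = -34.5
V_5→V_6: (4)(-4) − (-12.5)(-1) = -28.5
V_6→V_7: (-12.5)(-4.5) − (-10)(-4) = 16.25
V_7→V_8: (-10)(-12) − (-8)(-4.5) = 84
V_8→V_9: (-8)(-7) − (8)(-12) = 152
V_9→V_1: (8)(-1.5) − (6)(-7) = 30
Σ = 269.25
Area = |Σ|/2 = 134.625.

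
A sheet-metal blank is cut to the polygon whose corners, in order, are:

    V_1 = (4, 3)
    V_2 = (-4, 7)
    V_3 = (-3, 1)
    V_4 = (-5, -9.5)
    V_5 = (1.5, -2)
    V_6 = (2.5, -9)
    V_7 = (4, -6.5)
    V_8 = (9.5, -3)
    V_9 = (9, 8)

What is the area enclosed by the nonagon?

136.875

Cross-terms: 40, 17, 33.5, 24.25, -8.5, 19.75, 49.75, 103, -5  ⇒  Σ = 273.75
Area = |Σ|/2 = 136.875.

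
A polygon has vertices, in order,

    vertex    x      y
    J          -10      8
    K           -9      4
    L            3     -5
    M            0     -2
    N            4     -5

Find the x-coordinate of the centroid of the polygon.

-228/49

Apply the shoelace formula. First the cross-terms c_i = x_i·y_{i+1} − x_{i+1}·y_i:
  32, 33, -6, 8, -18  ⇒  2A = 49, A = 24.5.
Then Σ (x_i + x_{i+1})·c_i = -684, so x̄ = -684 / (6·24.5) = -228/49.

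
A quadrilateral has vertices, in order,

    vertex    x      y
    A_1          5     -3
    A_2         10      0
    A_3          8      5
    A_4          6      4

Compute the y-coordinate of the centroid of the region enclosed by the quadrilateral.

Apply the shoelace formula. First the cross-terms c_i = x_i·y_{i+1} − x_{i+1}·y_i:
  30, 50, 2, -38  ⇒  2A = 44, A = 22.
Then Σ (y_i + y_{i+1})·c_i = 140, so ȳ = 140 / (6·22) = 35/33.

35/33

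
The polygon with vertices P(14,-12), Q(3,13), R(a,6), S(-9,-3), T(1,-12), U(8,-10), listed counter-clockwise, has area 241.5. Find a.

3

The doubled signed area Σ (x_i y_{i+1} − x_{i+1} y_i) is linear in a.
With a=0 it equals 531; the coefficient of a is -16 (from the two edges through R).
So -16·a + 531 = 2·241.5 = 483 ⇒ a = 3.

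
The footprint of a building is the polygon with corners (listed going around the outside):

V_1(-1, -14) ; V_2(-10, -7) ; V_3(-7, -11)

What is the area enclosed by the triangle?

V_1→V_2: (-1)(-7) − (-10)(-14) = -133
V_2→V_3: (-10)(-11) − (-7)(-7) = 61
V_3→V_1: (-7)(-14) − (-1)(-11) = 87
Σ = 15
Area = |Σ|/2 = 7.5.

7.5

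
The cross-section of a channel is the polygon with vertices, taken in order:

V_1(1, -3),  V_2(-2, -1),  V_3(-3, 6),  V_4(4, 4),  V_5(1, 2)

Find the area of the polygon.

Apply the shoelace formula: 2A = Σ (x_i·y_{i+1} − x_{i+1}·y_i), indices taken mod 5.
Cross-terms: -7, -15, -36, 4, -5  ⇒  Σ = -59
Area = |Σ|/2 = 29.5.

29.5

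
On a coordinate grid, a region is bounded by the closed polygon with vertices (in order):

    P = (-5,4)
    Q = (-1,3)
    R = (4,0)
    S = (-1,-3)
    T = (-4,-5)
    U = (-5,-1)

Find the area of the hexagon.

Σ = (-11) + (-12) + (-12) + (-7) + (-21) + (-25) = -88
Area = |Σ|/2 = 44.

44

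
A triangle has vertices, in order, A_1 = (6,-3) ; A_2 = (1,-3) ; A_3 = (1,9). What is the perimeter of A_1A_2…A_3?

|A_1A_2| = √((-5)² + (0)²) = √25 = 5
|A_2A_3| = √((0)² + (12)²) = √144 = 12
|A_3A_1| = √((5)² + (-12)²) = √169 = 13
Perimeter = 5 + 12 + 13 = 30.

30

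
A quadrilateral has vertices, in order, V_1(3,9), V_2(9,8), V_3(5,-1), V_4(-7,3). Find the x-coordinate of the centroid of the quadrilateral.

183/85

Apply Gauss's area formula. First the cross-terms c_i = x_i·y_{i+1} − x_{i+1}·y_i:
  -57, -49, 8, -72  ⇒  2A = -170, A = -85.
Then Σ (x_i + x_{i+1})·c_i = -1098, so x̄ = -1098 / (6·(-85)) = 183/85.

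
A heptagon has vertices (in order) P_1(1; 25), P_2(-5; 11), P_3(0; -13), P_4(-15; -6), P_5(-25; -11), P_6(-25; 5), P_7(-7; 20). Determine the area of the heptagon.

P_1→P_2: (1)(11) − (-5)(25) = 136
P_2→P_3: (-5)(-13) − (0)(11) = 65
P_3→P_4: (0)(-6) − (-15)(-13) = -195
P_4→P_5: (-15)(-11) − (-25)(-6) = 15
P_5→P_6: (-25)(5) − (-25)(-11) = -400
P_6→P_7: (-25)(20) − (-7)(5) = -465
P_7→P_1: (-7)(25) − (1)(20) = -195
Σ = -1039
Area = |Σ|/2 = 519.5.

519.5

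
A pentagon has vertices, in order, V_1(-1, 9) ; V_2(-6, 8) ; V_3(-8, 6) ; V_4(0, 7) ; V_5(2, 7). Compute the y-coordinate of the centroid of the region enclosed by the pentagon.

Apply the surveyor's formula. First the cross-terms c_i = x_i·y_{i+1} − x_{i+1}·y_i:
  46, 28, -56, -14, 25  ⇒  2A = 29, A = 14.5.
Then Σ (y_i + y_{i+1})·c_i = 650, so ȳ = 650 / (6·14.5) = 650/87.

650/87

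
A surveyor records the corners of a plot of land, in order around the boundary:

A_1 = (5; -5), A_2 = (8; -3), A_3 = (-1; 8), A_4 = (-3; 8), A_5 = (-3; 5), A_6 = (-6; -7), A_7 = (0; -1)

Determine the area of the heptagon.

86.5

Cross-terms: 25, 61, 16, 9, 51, 6, 5  ⇒  Σ = 173
Area = |Σ|/2 = 86.5.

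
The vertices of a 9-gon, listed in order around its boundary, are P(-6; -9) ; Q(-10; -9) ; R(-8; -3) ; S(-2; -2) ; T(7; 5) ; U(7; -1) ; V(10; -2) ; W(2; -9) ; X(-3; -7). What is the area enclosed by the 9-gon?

126

Apply Gauss's area formula: 2A = Σ (x_i·y_{i+1} − x_{i+1}·y_i), indices taken mod 9.
Σ = (-36) + (-42) + (10) + (4) + (-42) + (-4) + (-86) + (-41) + (-15) = -252
Area = |Σ|/2 = 126.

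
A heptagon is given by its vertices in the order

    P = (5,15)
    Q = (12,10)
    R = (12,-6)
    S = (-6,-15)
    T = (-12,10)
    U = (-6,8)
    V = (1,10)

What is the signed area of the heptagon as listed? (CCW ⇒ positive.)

Apply the shoelace (surveyor's) formula: 2A = Σ (x_i·y_{i+1} − x_{i+1}·y_i), indices taken mod 7.
P→Q: (5)(10) − (12)(15) = -130
Q→R: (12)(-6) − (12)(10) = -192
R→S: (12)(-15) − (-6)(-6) = -216
S→T: (-6)(10) − (-12)(-15) = -240
T→U: (-12)(8) − (-6)(10) = -36
U→V: (-6)(10) − (1)(8) = -68
V→P: (1)(15) − (5)(10) = -35
Σ = -917
Signed area = Σ/2 = -458.5 (negative ⇒ clockwise traversal).

-458.5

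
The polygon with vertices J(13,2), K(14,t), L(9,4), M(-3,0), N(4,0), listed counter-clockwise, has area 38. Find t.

7

The doubled signed area Σ (x_i y_{i+1} − x_{i+1} y_i) is linear in t.
With t=0 it equals 48; the coefficient of t is 4 (from the two edges through K).
So 4·t + 48 = 2·38 = 76 ⇒ t = 7.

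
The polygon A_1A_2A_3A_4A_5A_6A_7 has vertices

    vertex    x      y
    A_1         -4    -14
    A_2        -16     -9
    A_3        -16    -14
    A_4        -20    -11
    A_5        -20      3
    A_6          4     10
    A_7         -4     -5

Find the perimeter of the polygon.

|A_1A_2| = √((-12)² + (5)²) = √169 = 13
|A_2A_3| = √((0)² + (-5)²) = √25 = 5
|A_3A_4| = √((-4)² + (3)²) = √25 = 5
|A_4A_5| = √((0)² + (14)²) = √196 = 14
|A_5A_6| = √((24)² + (7)²) = √625 = 25
|A_6A_7| = √((-8)² + (-15)²) = √289 = 17
|A_7A_1| = √((0)² + (-9)²) = √81 = 9
Perimeter = 13 + 5 + 5 + 14 + 25 + 17 + 9 = 88.

88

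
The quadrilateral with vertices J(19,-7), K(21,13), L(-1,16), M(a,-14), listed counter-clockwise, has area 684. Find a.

-15

The doubled signed area Σ (x_i y_{i+1} − x_{i+1} y_i) is linear in a.
With a=0 it equals 1023; the coefficient of a is -23 (from the two edges through M).
So -23·a + 1023 = 2·684 = 1368 ⇒ a = -15.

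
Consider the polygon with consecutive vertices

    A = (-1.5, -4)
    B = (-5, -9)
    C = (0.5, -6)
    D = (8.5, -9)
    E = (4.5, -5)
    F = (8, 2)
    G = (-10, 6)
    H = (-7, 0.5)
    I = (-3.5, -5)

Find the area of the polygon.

A→B: (-1.5)(-9) − (-5)(-4) = -6.5
B→C: (-5)(-6) − (0.5)(-9) = 34.5
C→D: (0.5)(-9) − (8.5)(-6) = 46.5
D→E: (8.5)(-5) − (4.5)(-9) = -2
E→F: (4.5)(2) − (8)(-5) = 49
F→G: (8)(6) − (-10)(2) = 68
G→H: (-10)(0.5) − (-7)(6) = 37
H→I: (-7)(-5) − (-3.5)(0.5) = 36.75
I→A: (-3.5)(-4) − (-1.5)(-5) = 6.5
Σ = 269.75
Area = |Σ|/2 = 134.875.

134.875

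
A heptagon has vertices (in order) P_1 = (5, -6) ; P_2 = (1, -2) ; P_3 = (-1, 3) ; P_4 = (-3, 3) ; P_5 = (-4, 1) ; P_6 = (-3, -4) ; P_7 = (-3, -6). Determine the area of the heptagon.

Apply the shoelace formula: 2A = Σ (x_i·y_{i+1} − x_{i+1}·y_i), indices taken mod 7.
Σ = (-4) + (1) + (6) + (9) + (19) + (6) + (48) = 85
Area = |Σ|/2 = 42.5.

42.5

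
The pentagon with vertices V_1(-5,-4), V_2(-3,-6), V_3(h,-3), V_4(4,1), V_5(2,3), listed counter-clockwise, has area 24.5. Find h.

Write out the shoelace sum; only the two edges meeting at V_3 involve h:
2·Area = [((-3)·(-3) − h·(-6)) + (h·1 − 4·(-3))] + 35
       = 7·h + 56 = 49
⇒ h = -1.

-1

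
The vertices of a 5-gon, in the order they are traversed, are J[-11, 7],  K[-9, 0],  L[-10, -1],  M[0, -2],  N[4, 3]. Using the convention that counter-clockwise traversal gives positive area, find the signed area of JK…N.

80.5

Apply the shoelace (surveyor's) formula: 2A = Σ (x_i·y_{i+1} − x_{i+1}·y_i), indices taken mod 5.
Σ = (63) + (9) + (20) + (8) + (61) = 161
Signed area = Σ/2 = 80.5 (positive ⇒ counter-clockwise traversal).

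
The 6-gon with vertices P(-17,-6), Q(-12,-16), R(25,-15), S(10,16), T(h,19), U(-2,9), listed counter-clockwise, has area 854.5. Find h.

The doubled signed area Σ (x_i y_{i+1} − x_{i+1} y_i) is linear in h.
With h=0 it equals 1723; the coefficient of h is -7 (from the two edges through T).
So -7·h + 1723 = 2·854.5 = 1709 ⇒ h = 2.

2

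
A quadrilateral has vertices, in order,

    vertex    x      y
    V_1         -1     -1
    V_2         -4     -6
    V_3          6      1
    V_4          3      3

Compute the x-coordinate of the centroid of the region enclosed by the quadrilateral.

9/7

Apply the shoelace (surveyor's) formula. First the cross-terms c_i = x_i·y_{i+1} − x_{i+1}·y_i:
  2, 32, 15, 0  ⇒  2A = 49, A = 24.5.
Then Σ (x_i + x_{i+1})·c_i = 189, so x̄ = 189 / (6·24.5) = 9/7.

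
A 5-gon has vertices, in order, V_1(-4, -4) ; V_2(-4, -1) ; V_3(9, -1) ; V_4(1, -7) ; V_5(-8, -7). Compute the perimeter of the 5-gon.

|V_1V_2| = √((0)² + (3)²) = √9 = 3
|V_2V_3| = √((13)² + (0)²) = √169 = 13
|V_3V_4| = √((-8)² + (-6)²) = √100 = 10
|V_4V_5| = √((-9)² + (0)²) = √81 = 9
|V_5V_1| = √((4)² + (3)²) = √25 = 5
Perimeter = 3 + 13 + 10 + 9 + 5 = 40.

40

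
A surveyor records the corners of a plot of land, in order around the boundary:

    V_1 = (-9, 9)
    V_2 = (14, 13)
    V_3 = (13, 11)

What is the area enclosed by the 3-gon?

21

Apply the shoelace (surveyor's) formula: 2A = Σ (x_i·y_{i+1} − x_{i+1}·y_i), indices taken mod 3.
Σ = (-243) + (-15) + (216) = -42
Area = |Σ|/2 = 21.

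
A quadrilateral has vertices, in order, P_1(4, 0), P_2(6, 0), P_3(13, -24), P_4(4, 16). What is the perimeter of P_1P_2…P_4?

84

|P_1P_2| = √((2)² + (0)²) = √4 = 2
|P_2P_3| = √((7)² + (-24)²) = √625 = 25
|P_3P_4| = √((-9)² + (40)²) = √1681 = 41
|P_4P_1| = √((0)² + (-16)²) = √256 = 16
Perimeter = 2 + 25 + 41 + 16 = 84.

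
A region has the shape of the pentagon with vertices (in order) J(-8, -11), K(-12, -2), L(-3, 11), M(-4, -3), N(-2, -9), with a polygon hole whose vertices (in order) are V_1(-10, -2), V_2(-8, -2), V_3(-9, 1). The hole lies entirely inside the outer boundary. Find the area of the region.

Outer boundary:
Apply the surveyor's formula: 2A = Σ (x_i·y_{i+1} − x_{i+1}·y_i), indices taken mod 5.
J→K: (-8)(-2) − (-12)(-11) = -116
K→L: (-12)(11) − (-3)(-2) = -138
L→M: (-3)(-3) − (-4)(11) = 53
M→N: (-4)(-9) − (-2)(-3) = 30
N→J: (-2)(-11) − (-8)(-9) = -50
Σ = -221
Area = |Σ|/2 = 110.5.
Hole:
Cross-terms: 4, -26, 28  ⇒  Σ = 6
Area = |Σ|/2 = 3.
Net area = 110.5 − 3 = 107.5.

107.5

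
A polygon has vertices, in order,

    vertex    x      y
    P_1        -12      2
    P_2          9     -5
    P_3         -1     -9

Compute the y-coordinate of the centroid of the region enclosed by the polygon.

Apply the shoelace (surveyor's) formula. First the cross-terms c_i = x_i·y_{i+1} − x_{i+1}·y_i:
  42, -86, -110  ⇒  2A = -154, A = -77.
Then Σ (y_i + y_{i+1})·c_i = 1848, so ȳ = 1848 / (6·(-77)) = -4.

-4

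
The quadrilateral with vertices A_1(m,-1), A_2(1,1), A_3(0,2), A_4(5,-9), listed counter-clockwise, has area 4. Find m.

2

The doubled signed area Σ (x_i y_{i+1} − x_{i+1} y_i) is linear in m.
With m=0 it equals -12; the coefficient of m is 10 (from the two edges through A_1).
So 10·m + -12 = 2·4 = 8 ⇒ m = 2.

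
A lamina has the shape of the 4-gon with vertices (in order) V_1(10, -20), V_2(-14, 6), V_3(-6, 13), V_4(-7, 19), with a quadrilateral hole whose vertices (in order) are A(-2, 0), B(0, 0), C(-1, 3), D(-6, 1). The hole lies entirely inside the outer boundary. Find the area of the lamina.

210

Outer boundary:
V_1→V_2: (10)(6) − (-14)(-20) = -220
V_2→V_3: (-14)(13) − (-6)(6) = -146
V_3→V_4: (-6)(19) − (-7)(13) = -23
V_4→V_1: (-7)(-20) − (10)(19) = -50
Σ = -439
Area = |Σ|/2 = 219.5.
Hole:
Apply the shoelace (surveyor's) formula: 2A = Σ (x_i·y_{i+1} − x_{i+1}·y_i), indices taken mod 4.
A→B: (-2)(0) − (0)(0) = 0
B→C: (0)(3) − (-1)(0) = 0
C→D: (-1)(1) − (-6)(3) = 17
D→A: (-6)(0) − (-2)(1) = 2
Σ = 19
Area = |Σ|/2 = 9.5.
Net area = 219.5 − 9.5 = 210.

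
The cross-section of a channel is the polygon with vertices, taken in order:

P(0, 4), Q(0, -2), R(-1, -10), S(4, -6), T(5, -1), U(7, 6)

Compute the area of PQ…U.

67.5

Apply the shoelace formula: 2A = Σ (x_i·y_{i+1} − x_{i+1}·y_i), indices taken mod 6.
Cross-terms: 0, -2, 46, 26, 37, 28  ⇒  Σ = 135
Area = |Σ|/2 = 67.5.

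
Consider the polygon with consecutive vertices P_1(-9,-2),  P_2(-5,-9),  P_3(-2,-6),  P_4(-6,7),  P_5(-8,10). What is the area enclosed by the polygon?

Apply the surveyor's formula: 2A = Σ (x_i·y_{i+1} − x_{i+1}·y_i), indices taken mod 5.
P_1→P_2: (-9)(-9) − (-5)(-2) = 71
P_2→P_3: (-5)(-6) − (-2)(-9) = 12
P_3→P_4: (-2)(7) − (-6)(-6) = -50
P_4→P_5: (-6)(10) − (-8)(7) = -4
P_5→P_1: (-8)(-2) − (-9)(10) = 106
Σ = 135
Area = |Σ|/2 = 67.5.

67.5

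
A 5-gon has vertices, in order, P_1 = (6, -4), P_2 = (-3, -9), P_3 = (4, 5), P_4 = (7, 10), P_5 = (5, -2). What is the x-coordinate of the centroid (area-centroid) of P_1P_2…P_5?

163/56

Apply the shoelace (surveyor's) formula. First the cross-terms c_i = x_i·y_{i+1} − x_{i+1}·y_i:
  -66, 21, 5, -64, -8  ⇒  2A = -112, A = -56.
Then Σ (x_i + x_{i+1})·c_i = -978, so x̄ = -978 / (6·(-56)) = 163/56.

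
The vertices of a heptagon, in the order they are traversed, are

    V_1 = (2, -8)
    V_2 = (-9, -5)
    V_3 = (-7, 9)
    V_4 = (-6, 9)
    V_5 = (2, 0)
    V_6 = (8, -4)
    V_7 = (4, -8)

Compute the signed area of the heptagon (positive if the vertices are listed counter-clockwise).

-148.5

V_1→V_2: (2)(-5) − (-9)(-8) = -82
V_2→V_3: (-9)(9) − (-7)(-5) = -116
V_3→V_4: (-7)(9) − (-6)(9) = -9
V_4→V_5: (-6)(0) − (2)(9) = -18
V_5→V_6: (2)(-4) − (8)(0) = -8
V_6→V_7: (8)(-8) − (4)(-4) = -48
V_7→V_1: (4)(-8) − (2)(-8) = -16
Σ = -297
Signed area = Σ/2 = -148.5 (negative ⇒ clockwise traversal).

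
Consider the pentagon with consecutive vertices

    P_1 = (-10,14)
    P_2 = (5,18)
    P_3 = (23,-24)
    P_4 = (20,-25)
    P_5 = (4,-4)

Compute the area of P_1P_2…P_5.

421.5

Apply the surveyor's formula: 2A = Σ (x_i·y_{i+1} − x_{i+1}·y_i), indices taken mod 5.
P_1→P_2: (-10)(18) − (5)(14) = -250
P_2→P_3: (5)(-24) − (23)(18) = -534
P_3→P_4: (23)(-25) − (20)(-24) = -95
P_4→P_5: (20)(-4) − (4)(-25) = 20
P_5→P_1: (4)(14) − (-10)(-4) = 16
Σ = -843
Area = |Σ|/2 = 421.5.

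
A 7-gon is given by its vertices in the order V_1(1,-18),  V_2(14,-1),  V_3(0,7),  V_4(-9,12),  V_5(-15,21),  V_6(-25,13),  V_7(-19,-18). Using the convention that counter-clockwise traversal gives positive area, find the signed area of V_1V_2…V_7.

Σ = (251) + (98) + (63) + (-9) + (330) + (697) + (360) = 1790
Signed area = Σ/2 = 895 (positive ⇒ counter-clockwise traversal).

895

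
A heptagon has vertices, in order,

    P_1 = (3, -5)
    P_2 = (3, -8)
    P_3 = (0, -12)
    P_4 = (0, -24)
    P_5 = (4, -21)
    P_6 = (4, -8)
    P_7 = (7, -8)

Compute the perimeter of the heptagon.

|P_1P_2| = √((0)² + (-3)²) = √9 = 3
|P_2P_3| = √((-3)² + (-4)²) = √25 = 5
|P_3P_4| = √((0)² + (-12)²) = √144 = 12
|P_4P_5| = √((4)² + (3)²) = √25 = 5
|P_5P_6| = √((0)² + (13)²) = √169 = 13
|P_6P_7| = √((3)² + (0)²) = √9 = 3
|P_7P_1| = √((-4)² + (3)²) = √25 = 5
Perimeter = 3 + 5 + 12 + 5 + 13 + 3 + 5 = 46.

46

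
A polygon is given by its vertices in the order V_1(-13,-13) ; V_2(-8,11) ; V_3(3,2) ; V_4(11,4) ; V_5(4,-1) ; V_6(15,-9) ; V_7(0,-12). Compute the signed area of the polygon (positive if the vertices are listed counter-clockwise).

-345

Apply Gauss's area formula: 2A = Σ (x_i·y_{i+1} − x_{i+1}·y_i), indices taken mod 7.
Σ = (-247) + (-49) + (-10) + (-27) + (-21) + (-180) + (-156) = -690
Signed area = Σ/2 = -345 (negative ⇒ clockwise traversal).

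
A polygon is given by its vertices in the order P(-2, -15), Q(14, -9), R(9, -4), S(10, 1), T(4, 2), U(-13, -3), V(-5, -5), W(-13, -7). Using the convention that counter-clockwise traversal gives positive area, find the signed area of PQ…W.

266.5

Apply the surveyor's formula: 2A = Σ (x_i·y_{i+1} − x_{i+1}·y_i), indices taken mod 8.
Σ = (228) + (25) + (49) + (16) + (14) + (50) + (-30) + (181) = 533
Signed area = Σ/2 = 266.5 (positive ⇒ counter-clockwise traversal).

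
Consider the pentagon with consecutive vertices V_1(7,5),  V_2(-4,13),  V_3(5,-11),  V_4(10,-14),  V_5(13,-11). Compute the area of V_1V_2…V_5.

172

Cross-terms: 111, -21, 40, 72, 142  ⇒  Σ = 344
Area = |Σ|/2 = 172.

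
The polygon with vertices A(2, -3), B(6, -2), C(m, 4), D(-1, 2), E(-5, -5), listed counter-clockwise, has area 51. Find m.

5

The doubled signed area Σ (x_i y_{i+1} − x_{i+1} y_i) is linear in m.
With m=0 it equals 82; the coefficient of m is 4 (from the two edges through C).
So 4·m + 82 = 2·51 = 102 ⇒ m = 5.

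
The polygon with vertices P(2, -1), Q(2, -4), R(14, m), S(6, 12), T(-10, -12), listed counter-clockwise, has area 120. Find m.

15

Write out the shoelace sum; only the two edges meeting at R involve m:
2·Area = [(2·m − 14·(-4)) + (14·12 − 6·m)] + 76
       = -4·m + 300 = 240
⇒ m = 15.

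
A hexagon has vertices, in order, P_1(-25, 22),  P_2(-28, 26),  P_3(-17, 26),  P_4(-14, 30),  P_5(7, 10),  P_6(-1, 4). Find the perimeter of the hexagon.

90

|P_1P_2| = √((-3)² + (4)²) = √25 = 5
|P_2P_3| = √((11)² + (0)²) = √121 = 11
|P_3P_4| = √((3)² + (4)²) = √25 = 5
|P_4P_5| = √((21)² + (-20)²) = √841 = 29
|P_5P_6| = √((-8)² + (-6)²) = √100 = 10
|P_6P_1| = √((-24)² + (18)²) = √900 = 30
Perimeter = 5 + 11 + 5 + 29 + 10 + 30 = 90.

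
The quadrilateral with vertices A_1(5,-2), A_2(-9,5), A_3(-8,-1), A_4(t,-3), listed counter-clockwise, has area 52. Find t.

The doubled signed area Σ (x_i y_{i+1} − x_{i+1} y_i) is linear in t.
With t=0 it equals 95; the coefficient of t is -1 (from the two edges through A_4).
So -1·t + 95 = 2·52 = 104 ⇒ t = -9.

-9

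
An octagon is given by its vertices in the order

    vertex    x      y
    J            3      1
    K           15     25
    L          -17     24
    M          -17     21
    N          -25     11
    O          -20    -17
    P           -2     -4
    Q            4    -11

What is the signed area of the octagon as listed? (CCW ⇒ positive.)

1000

Σ = (60) + (785) + (51) + (338) + (645) + (46) + (38) + (37) = 2000
Signed area = Σ/2 = 1000 (positive ⇒ counter-clockwise traversal).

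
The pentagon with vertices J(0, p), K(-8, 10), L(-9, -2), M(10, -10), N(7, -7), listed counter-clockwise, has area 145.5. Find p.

5

Write out the shoelace sum; only the two edges meeting at J involve p:
2·Area = [(7·p − 0·(-7)) + (0·10 − (-8)·p)] + 216
       = 15·p + 216 = 291
⇒ p = 5.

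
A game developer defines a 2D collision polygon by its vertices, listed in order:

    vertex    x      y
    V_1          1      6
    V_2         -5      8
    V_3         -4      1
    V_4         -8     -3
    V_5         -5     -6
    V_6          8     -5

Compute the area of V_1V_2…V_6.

122

Apply the shoelace (surveyor's) formula: 2A = Σ (x_i·y_{i+1} − x_{i+1}·y_i), indices taken mod 6.
Σ = (38) + (27) + (20) + (33) + (73) + (53) = 244
Area = |Σ|/2 = 122.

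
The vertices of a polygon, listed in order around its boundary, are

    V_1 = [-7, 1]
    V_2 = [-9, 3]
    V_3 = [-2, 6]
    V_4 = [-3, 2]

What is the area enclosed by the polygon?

Apply the surveyor's formula: 2A = Σ (x_i·y_{i+1} − x_{i+1}·y_i), indices taken mod 4.
V_1→V_2: (-7)(3) − (-9)(1) = -12
V_2→V_3: (-9)(6) − (-2)(3) = -48
V_3→V_4: (-2)(2) − (-3)(6) = 14
V_4→V_1: (-3)(1) − (-7)(2) = 11
Σ = -35
Area = |Σ|/2 = 17.5.

17.5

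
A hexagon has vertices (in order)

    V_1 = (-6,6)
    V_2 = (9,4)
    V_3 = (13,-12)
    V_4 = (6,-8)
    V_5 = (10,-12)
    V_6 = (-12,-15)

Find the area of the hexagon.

V_1→V_2: (-6)(4) − (9)(6) = -78
V_2→V_3: (9)(-12) − (13)(4) = -160
V_3→V_4: (13)(-8) − (6)(-12) = -32
V_4→V_5: (6)(-12) − (10)(-8) = 8
V_5→V_6: (10)(-15) − (-12)(-12) = -294
V_6→V_1: (-12)(6) − (-6)(-15) = -162
Σ = -718
Area = |Σ|/2 = 359.

359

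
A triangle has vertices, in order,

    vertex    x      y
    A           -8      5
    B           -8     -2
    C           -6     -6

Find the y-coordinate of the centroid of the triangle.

Apply the shoelace formula. First the cross-terms c_i = x_i·y_{i+1} − x_{i+1}·y_i:
  56, 36, -78  ⇒  2A = 14, A = 7.
Then Σ (y_i + y_{i+1})·c_i = -42, so ȳ = -42 / (6·7) = -1.

-1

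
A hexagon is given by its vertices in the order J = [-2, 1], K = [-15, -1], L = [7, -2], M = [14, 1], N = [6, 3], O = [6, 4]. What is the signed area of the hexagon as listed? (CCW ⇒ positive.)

Apply the surveyor's formula: 2A = Σ (x_i·y_{i+1} − x_{i+1}·y_i), indices taken mod 6.
J→K: (-2)(-1) − (-15)(1) = 17
K→L: (-15)(-2) − (7)(-1) = 37
L→M: (7)(1) − (14)(-2) = 35
M→N: (14)(3) − (6)(1) = 36
N→O: (6)(4) − (6)(3) = 6
O→J: (6)(1) − (-2)(4) = 14
Σ = 145
Signed area = Σ/2 = 72.5 (positive ⇒ counter-clockwise traversal).

72.5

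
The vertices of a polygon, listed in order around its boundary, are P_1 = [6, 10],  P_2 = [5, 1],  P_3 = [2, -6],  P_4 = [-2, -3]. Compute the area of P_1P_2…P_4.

48

Σ = (-44) + (-32) + (-18) + (-2) = -96
Area = |Σ|/2 = 48.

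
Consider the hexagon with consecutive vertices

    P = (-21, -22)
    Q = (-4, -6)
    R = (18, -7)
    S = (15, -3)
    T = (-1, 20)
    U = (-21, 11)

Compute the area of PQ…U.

Apply the shoelace (surveyor's) formula: 2A = Σ (x_i·y_{i+1} − x_{i+1}·y_i), indices taken mod 6.
Cross-terms: 38, 136, 51, 297, 409, 693  ⇒  Σ = 1624
Area = |Σ|/2 = 812.

812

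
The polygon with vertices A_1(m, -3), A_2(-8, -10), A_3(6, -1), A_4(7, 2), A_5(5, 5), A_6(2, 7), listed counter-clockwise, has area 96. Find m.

The doubled signed area Σ (x_i y_{i+1} − x_{i+1} y_i) is linear in m.
With m=0 it equals 107; the coefficient of m is -17 (from the two edges through A_1).
So -17·m + 107 = 2·96 = 192 ⇒ m = -5.

-5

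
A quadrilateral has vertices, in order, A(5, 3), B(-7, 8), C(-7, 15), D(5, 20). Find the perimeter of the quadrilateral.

50

|AB| = √((-12)² + (5)²) = √169 = 13
|BC| = √((0)² + (7)²) = √49 = 7
|CD| = √((12)² + (5)²) = √169 = 13
|DA| = √((0)² + (-17)²) = √289 = 17
Perimeter = 13 + 7 + 13 + 17 = 50.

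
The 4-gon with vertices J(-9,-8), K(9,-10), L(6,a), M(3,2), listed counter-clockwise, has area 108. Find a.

Write out the shoelace sum; only the two edges meeting at L involve a:
2·Area = [(9·a − 6·(-10)) + (6·2 − 3·a)] + 156
       = 6·a + 228 = 216
⇒ a = -2.

-2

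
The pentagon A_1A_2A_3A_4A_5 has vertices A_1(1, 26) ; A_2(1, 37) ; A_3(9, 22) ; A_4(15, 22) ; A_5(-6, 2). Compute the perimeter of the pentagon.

88

|A_1A_2| = √((0)² + (11)²) = √121 = 11
|A_2A_3| = √((8)² + (-15)²) = √289 = 17
|A_3A_4| = √((6)² + (0)²) = √36 = 6
|A_4A_5| = √((-21)² + (-20)²) = √841 = 29
|A_5A_1| = √((7)² + (24)²) = √625 = 25
Perimeter = 11 + 17 + 6 + 29 + 25 = 88.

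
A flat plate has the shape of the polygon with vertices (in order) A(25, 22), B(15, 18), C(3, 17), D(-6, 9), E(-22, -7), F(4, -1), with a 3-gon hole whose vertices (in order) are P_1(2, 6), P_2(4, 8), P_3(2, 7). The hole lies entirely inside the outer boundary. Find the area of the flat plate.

Outer boundary:
Apply the shoelace formula: 2A = Σ (x_i·y_{i+1} − x_{i+1}·y_i), indices taken mod 6.
A→B: (25)(18) − (15)(22) = 120
B→C: (15)(17) − (3)(18) = 201
C→D: (3)(9) − (-6)(17) = 129
D→E: (-6)(-7) − (-22)(9) = 240
E→F: (-22)(-1) − (4)(-7) = 50
F→A: (4)(22) − (25)(-1) = 113
Σ = 853
Area = |Σ|/2 = 426.5.
Hole:
Apply the shoelace (surveyor's) formula: 2A = Σ (x_i·y_{i+1} − x_{i+1}·y_i), indices taken mod 3.
P_1→P_2: (2)(8) − (4)(6) = -8
P_2→P_3: (4)(7) − (2)(8) = 12
P_3→P_1: (2)(6) − (2)(7) = -2
Σ = 2
Area = |Σ|/2 = 1.
Net area = 426.5 − 1 = 425.5.

425.5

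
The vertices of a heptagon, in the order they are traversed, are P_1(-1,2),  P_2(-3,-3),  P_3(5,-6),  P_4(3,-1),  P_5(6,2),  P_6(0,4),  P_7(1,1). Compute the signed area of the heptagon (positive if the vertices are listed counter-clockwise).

Apply the shoelace (surveyor's) formula: 2A = Σ (x_i·y_{i+1} − x_{i+1}·y_i), indices taken mod 7.
P_1→P_2: (-1)(-3) − (-3)(2) = 9
P_2→P_3: (-3)(-6) − (5)(-3) = 33
P_3→P_4: (5)(-1) − (3)(-6) = 13
P_4→P_5: (3)(2) − (6)(-1) = 12
P_5→P_6: (6)(4) − (0)(2) = 24
P_6→P_7: (0)(1) − (1)(4) = -4
P_7→P_1: (1)(2) − (-1)(1) = 3
Σ = 90
Signed area = Σ/2 = 45 (positive ⇒ counter-clockwise traversal).

45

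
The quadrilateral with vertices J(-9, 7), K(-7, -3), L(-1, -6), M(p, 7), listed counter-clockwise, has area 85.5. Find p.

0

Write out the shoelace sum; only the two edges meeting at M involve p:
2·Area = [((-1)·7 − p·(-6)) + (p·7 − (-9)·7)] + 115
       = 13·p + 171 = 171
⇒ p = 0.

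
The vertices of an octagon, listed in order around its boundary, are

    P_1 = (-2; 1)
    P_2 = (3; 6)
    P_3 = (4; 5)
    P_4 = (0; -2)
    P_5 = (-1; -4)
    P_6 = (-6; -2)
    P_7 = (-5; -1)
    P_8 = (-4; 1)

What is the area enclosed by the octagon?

35.5

Apply the shoelace (surveyor's) formula: 2A = Σ (x_i·y_{i+1} − x_{i+1}·y_i), indices taken mod 8.
P_1→P_2: (-2)(6) − (3)(1) = -15
P_2→P_3: (3)(5) − (4)(6) = -9
P_3→P_4: (4)(-2) − (0)(5) = -8
P_4→P_5: (0)(-4) − (-1)(-2) = -2
P_5→P_6: (-1)(-2) − (-6)(-4) = -22
P_6→P_7: (-6)(-1) − (-5)(-2) = -4
P_7→P_8: (-5)(1) − (-4)(-1) = -9
P_8→P_1: (-4)(1) − (-2)(1) = -2
Σ = -71
Area = |Σ|/2 = 35.5.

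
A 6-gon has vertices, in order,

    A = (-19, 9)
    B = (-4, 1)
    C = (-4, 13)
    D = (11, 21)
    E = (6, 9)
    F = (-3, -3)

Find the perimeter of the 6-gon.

94

|AB| = √((15)² + (-8)²) = √289 = 17
|BC| = √((0)² + (12)²) = √144 = 12
|CD| = √((15)² + (8)²) = √289 = 17
|DE| = √((-5)² + (-12)²) = √169 = 13
|EF| = √((-9)² + (-12)²) = √225 = 15
|FA| = √((-16)² + (12)²) = √400 = 20
Perimeter = 17 + 12 + 17 + 13 + 15 + 20 = 94.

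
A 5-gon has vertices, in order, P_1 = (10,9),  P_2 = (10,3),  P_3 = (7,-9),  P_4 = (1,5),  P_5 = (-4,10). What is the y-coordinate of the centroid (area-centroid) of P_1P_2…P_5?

Apply the surveyor's formula. First the cross-terms c_i = x_i·y_{i+1} − x_{i+1}·y_i:
  -60, -111, 44, 30, -136  ⇒  2A = -233, A = -116.5.
Then Σ (y_i + y_{i+1})·c_i = -2364, so ȳ = -2364 / (6·(-116.5)) = 788/233.

788/233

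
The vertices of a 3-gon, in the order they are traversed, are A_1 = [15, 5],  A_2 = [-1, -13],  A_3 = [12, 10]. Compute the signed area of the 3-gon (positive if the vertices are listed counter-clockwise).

Apply the shoelace (surveyor's) formula: 2A = Σ (x_i·y_{i+1} − x_{i+1}·y_i), indices taken mod 3.
Σ = (-190) + (146) + (-90) = -134
Signed area = Σ/2 = -67 (negative ⇒ clockwise traversal).

-67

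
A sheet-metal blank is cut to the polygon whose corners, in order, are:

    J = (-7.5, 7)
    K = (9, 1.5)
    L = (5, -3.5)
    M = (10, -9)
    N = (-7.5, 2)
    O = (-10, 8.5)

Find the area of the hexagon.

J→K: (-7.5)(1.5) − (9)(7) = -74.25
K→L: (9)(-3.5) − (5)(1.5) = -39
L→M: (5)(-9) − (10)(-3.5) = -10
M→N: (10)(2) − (-7.5)(-9) = -47.5
N→O: (-7.5)(8.5) − (-10)(2) = -43.75
O→J: (-10)(7) − (-7.5)(8.5) = -6.25
Σ = -220.75
Area = |Σ|/2 = 110.375.

110.375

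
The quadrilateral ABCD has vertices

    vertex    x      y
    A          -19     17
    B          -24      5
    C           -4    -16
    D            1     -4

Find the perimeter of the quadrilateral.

84

|AB| = √((-5)² + (-12)²) = √169 = 13
|BC| = √((20)² + (-21)²) = √841 = 29
|CD| = √((5)² + (12)²) = √169 = 13
|DA| = √((-20)² + (21)²) = √841 = 29
Perimeter = 13 + 29 + 13 + 29 = 84.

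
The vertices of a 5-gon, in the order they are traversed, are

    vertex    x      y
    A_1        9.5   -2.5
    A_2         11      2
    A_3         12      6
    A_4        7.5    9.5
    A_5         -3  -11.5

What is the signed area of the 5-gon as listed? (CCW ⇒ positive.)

108.25

Apply Gauss's area formula: 2A = Σ (x_i·y_{i+1} − x_{i+1}·y_i), indices taken mod 5.
A_1→A_2: (9.5)(2) − (11)(-2.5) = 46.5
A_2→A_3: (11)(6) − (12)(2) = 42
A_3→A_4: (12)(9.5) − (7.5)(6) = 69
A_4→A_5: (7.5)(-11.5) − (-3)(9.5) = -57.75
A_5→A_1: (-3)(-2.5) − (9.5)(-11.5) = 116.75
Σ = 216.5
Signed area = Σ/2 = 108.25 (positive ⇒ counter-clockwise traversal).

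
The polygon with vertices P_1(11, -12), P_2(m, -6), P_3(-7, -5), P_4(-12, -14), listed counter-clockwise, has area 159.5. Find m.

13

The doubled signed area Σ (x_i y_{i+1} − x_{i+1} y_i) is linear in m.
With m=0 it equals 228; the coefficient of m is 7 (from the two edges through P_2).
So 7·m + 228 = 2·159.5 = 319 ⇒ m = 13.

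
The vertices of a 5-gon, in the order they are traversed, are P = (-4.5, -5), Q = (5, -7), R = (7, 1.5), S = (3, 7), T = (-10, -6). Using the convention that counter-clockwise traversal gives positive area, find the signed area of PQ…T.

116.25

Apply the surveyor's formula: 2A = Σ (x_i·y_{i+1} − x_{i+1}·y_i), indices taken mod 5.
Σ = (56.5) + (56.5) + (44.5) + (52) + (23) = 232.5
Signed area = Σ/2 = 116.25 (positive ⇒ counter-clockwise traversal).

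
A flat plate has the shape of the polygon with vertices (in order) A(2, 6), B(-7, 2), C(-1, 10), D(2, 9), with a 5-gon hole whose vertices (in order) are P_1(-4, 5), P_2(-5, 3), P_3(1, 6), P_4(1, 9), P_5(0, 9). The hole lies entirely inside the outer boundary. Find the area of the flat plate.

14.5

Outer boundary:
A→B: (2)(2) − (-7)(6) = 46
B→C: (-7)(10) − (-1)(2) = -68
C→D: (-1)(9) − (2)(10) = -29
D→A: (2)(6) − (2)(9) = -6
Σ = -57
Area = |Σ|/2 = 28.5.
Hole:
Apply the surveyor's formula: 2A = Σ (x_i·y_{i+1} − x_{i+1}·y_i), indices taken mod 5.
Σ = (13) + (-33) + (3) + (9) + (36) = 28
Area = |Σ|/2 = 14.
Net area = 28.5 − 14 = 14.5.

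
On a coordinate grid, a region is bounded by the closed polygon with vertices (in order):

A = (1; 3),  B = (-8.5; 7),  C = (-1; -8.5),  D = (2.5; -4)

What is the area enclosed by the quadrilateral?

A→B: (1)(7) − (-8.5)(3) = 32.5
B→C: (-8.5)(-8.5) − (-1)(7) = 79.25
C→D: (-1)(-4) − (2.5)(-8.5) = 25.25
D→A: (2.5)(3) − (1)(-4) = 11.5
Σ = 148.5
Area = |Σ|/2 = 74.25.

74.25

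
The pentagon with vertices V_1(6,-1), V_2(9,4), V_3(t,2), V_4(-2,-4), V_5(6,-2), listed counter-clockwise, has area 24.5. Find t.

The doubled signed area Σ (x_i y_{i+1} − x_{i+1} y_i) is linear in t.
With t=0 it equals 89; the coefficient of t is -8 (from the two edges through V_3).
So -8·t + 89 = 2·24.5 = 49 ⇒ t = 5.

5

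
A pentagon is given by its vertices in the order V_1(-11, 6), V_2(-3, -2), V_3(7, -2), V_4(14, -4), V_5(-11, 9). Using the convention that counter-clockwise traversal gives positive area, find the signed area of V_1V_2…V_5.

87.5

Σ = (40) + (20) + (0) + (82) + (33) = 175
Signed area = Σ/2 = 87.5 (positive ⇒ counter-clockwise traversal).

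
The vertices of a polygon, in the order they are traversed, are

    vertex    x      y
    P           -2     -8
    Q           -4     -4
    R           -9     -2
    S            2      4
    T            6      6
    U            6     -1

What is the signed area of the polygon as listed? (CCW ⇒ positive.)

Apply the surveyor's formula: 2A = Σ (x_i·y_{i+1} − x_{i+1}·y_i), indices taken mod 6.
Cross-terms: -24, -28, -32, -12, -42, -50  ⇒  Σ = -188
Signed area = Σ/2 = -94 (negative ⇒ clockwise traversal).

-94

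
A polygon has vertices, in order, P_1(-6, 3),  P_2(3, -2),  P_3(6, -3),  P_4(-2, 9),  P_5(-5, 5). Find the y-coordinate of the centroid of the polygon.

Apply the shoelace formula. First the cross-terms c_i = x_i·y_{i+1} − x_{i+1}·y_i:
  3, 3, 48, 35, 15  ⇒  2A = 104, A = 52.
Then Σ (y_i + y_{i+1})·c_i = 886, so ȳ = 886 / (6·52) = 443/156.

443/156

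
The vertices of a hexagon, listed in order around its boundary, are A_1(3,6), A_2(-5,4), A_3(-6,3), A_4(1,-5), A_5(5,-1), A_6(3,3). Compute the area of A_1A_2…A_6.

Apply the surveyor's formula: 2A = Σ (x_i·y_{i+1} − x_{i+1}·y_i), indices taken mod 6.
A_1→A_2: (3)(4) − (-5)(6) = 42
A_2→A_3: (-5)(3) − (-6)(4) = 9
A_3→A_4: (-6)(-5) − (1)(3) = 27
A_4→A_5: (1)(-1) − (5)(-5) = 24
A_5→A_6: (5)(3) − (3)(-1) = 18
A_6→A_1: (3)(6) − (3)(3) = 9
Σ = 129
Area = |Σ|/2 = 64.5.

64.5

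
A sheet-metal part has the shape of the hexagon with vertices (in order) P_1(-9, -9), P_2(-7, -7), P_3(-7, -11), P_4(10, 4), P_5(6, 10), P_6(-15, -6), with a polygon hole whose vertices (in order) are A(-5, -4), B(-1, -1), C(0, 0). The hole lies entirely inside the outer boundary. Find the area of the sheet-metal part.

190

Outer boundary:
Cross-terms: 0, 28, 82, 76, 114, 81  ⇒  Σ = 381
Area = |Σ|/2 = 190.5.
Hole:
Cross-terms: 1, 0, 0  ⇒  Σ = 1
Area = |Σ|/2 = 0.5.
Net area = 190.5 − 0.5 = 190.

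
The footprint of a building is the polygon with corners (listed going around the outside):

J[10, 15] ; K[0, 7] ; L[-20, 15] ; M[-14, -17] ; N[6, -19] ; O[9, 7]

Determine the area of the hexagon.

J→K: (10)(7) − (0)(15) = 70
K→L: (0)(15) − (-20)(7) = 140
L→M: (-20)(-17) − (-14)(15) = 550
M→N: (-14)(-19) − (6)(-17) = 368
N→O: (6)(7) − (9)(-19) = 213
O→J: (9)(15) − (10)(7) = 65
Σ = 1406
Area = |Σ|/2 = 703.

703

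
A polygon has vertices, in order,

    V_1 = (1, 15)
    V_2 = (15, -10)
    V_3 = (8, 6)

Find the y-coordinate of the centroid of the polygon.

11/3

Apply Gauss's area formula. First the cross-terms c_i = x_i·y_{i+1} − x_{i+1}·y_i:
  -235, 170, 114  ⇒  2A = 49, A = 24.5.
Then Σ (y_i + y_{i+1})·c_i = 539, so ȳ = 539 / (6·24.5) = 11/3.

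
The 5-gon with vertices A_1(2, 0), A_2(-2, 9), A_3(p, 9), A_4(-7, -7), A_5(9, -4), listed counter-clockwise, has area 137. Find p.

Write out the shoelace sum; only the two edges meeting at A_3 involve p:
2·Area = [((-2)·9 − p·9) + (p·(-7) − (-7)·9)] + 117
       = -16·p + 162 = 274
⇒ p = -7.

-7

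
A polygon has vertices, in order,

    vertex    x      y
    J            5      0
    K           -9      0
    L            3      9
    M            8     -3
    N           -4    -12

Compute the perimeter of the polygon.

|JK| = √((-14)² + (0)²) = √196 = 14
|KL| = √((12)² + (9)²) = √225 = 15
|LM| = √((5)² + (-12)²) = √169 = 13
|MN| = √((-12)² + (-9)²) = √225 = 15
|NJ| = √((9)² + (12)²) = √225 = 15
Perimeter = 14 + 15 + 13 + 15 + 15 = 72.

72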